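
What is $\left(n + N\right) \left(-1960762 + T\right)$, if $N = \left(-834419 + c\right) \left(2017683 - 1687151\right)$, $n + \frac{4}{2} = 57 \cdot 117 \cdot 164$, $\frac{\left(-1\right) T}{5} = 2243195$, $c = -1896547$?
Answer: $11894252569371713926$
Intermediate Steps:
$T = -11215975$ ($T = \left(-5\right) 2243195 = -11215975$)
$n = 1093714$ ($n = -2 + 57 \cdot 117 \cdot 164 = -2 + 6669 \cdot 164 = -2 + 1093716 = 1093714$)
$N = -902671653912$ ($N = \left(-834419 - 1896547\right) \left(2017683 - 1687151\right) = \left(-2730966\right) 330532 = -902671653912$)
$\left(n + N\right) \left(-1960762 + T\right) = \left(1093714 - 902671653912\right) \left(-1960762 - 11215975\right) = \left(-902670560198\right) \left(-13176737\right) = 11894252569371713926$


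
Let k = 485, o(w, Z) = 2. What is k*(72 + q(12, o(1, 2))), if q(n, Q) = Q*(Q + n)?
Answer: 48500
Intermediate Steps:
k*(72 + q(12, o(1, 2))) = 485*(72 + 2*(2 + 12)) = 485*(72 + 2*14) = 485*(72 + 28) = 485*100 = 48500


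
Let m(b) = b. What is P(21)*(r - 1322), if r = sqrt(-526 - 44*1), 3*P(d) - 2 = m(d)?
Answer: -30406/3 + 23*I*sqrt(570)/3 ≈ -10135.0 + 183.04*I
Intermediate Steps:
P(d) = 2/3 + d/3
r = I*sqrt(570) (r = sqrt(-526 - 44) = sqrt(-570) = I*sqrt(570) ≈ 23.875*I)
P(21)*(r - 1322) = (2/3 + (1/3)*21)*(I*sqrt(570) - 1322) = (2/3 + 7)*(-1322 + I*sqrt(570)) = 23*(-1322 + I*sqrt(570))/3 = -30406/3 + 23*I*sqrt(570)/3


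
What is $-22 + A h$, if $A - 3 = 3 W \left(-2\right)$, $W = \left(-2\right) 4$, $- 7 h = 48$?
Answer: $- \frac{2602}{7} \approx -371.71$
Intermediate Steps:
$h = - \frac{48}{7}$ ($h = \left(- \frac{1}{7}\right) 48 = - \frac{48}{7} \approx -6.8571$)
$W = -8$
$A = 51$ ($A = 3 + 3 \left(-8\right) \left(-2\right) = 3 - -48 = 3 + 48 = 51$)
$-22 + A h = -22 + 51 \left(- \frac{48}{7}\right) = -22 - \frac{2448}{7} = - \frac{2602}{7}$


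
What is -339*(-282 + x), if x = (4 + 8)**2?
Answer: 46782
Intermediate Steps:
x = 144 (x = 12**2 = 144)
-339*(-282 + x) = -339*(-282 + 144) = -339*(-138) = 46782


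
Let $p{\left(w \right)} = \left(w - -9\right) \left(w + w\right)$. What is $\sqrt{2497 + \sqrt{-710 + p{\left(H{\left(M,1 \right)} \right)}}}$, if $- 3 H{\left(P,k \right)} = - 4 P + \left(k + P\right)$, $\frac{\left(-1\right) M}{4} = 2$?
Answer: $\frac{\sqrt{22473 + 3 i \sqrt{6490}}}{3} \approx 49.971 + 0.26869 i$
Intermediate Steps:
$M = -8$ ($M = \left(-4\right) 2 = -8$)
$H{\left(P,k \right)} = P - \frac{k}{3}$ ($H{\left(P,k \right)} = - \frac{- 4 P + \left(k + P\right)}{3} = - \frac{- 4 P + \left(P + k\right)}{3} = - \frac{k - 3 P}{3} = P - \frac{k}{3}$)
$p{\left(w \right)} = 2 w \left(9 + w\right)$ ($p{\left(w \right)} = \left(w + \left(-16 + 25\right)\right) 2 w = \left(w + 9\right) 2 w = \left(9 + w\right) 2 w = 2 w \left(9 + w\right)$)
$\sqrt{2497 + \sqrt{-710 + p{\left(H{\left(M,1 \right)} \right)}}} = \sqrt{2497 + \sqrt{-710 + 2 \left(-8 - \frac{1}{3}\right) \left(9 - \frac{25}{3}\right)}} = \sqrt{2497 + \sqrt{-710 + 2 \left(- \frac{25}{3}\right) \left(9 - \frac{25}{3}\right)}} = \sqrt{2497 + \sqrt{-710 + 2 \left(- \frac{25}{3}\right) \frac{2}{3}}} = \sqrt{2497 + \sqrt{-710 - \frac{100}{9}}} = \sqrt{2497 + \sqrt{- \frac{6490}{9}}} = \sqrt{2497 + \frac{i \sqrt{6490}}{3}}$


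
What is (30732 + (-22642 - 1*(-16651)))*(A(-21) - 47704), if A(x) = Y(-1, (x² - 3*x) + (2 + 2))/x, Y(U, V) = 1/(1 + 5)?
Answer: -16523428045/14 ≈ -1.1802e+9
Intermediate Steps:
Y(U, V) = ⅙ (Y(U, V) = 1/6 = ⅙)
A(x) = 1/(6*x)
(30732 + (-22642 - 1*(-16651)))*(A(-21) - 47704) = (30732 + (-22642 - 1*(-16651)))*((⅙)/(-21) - 47704) = (30732 + (-22642 + 16651))*((⅙)*(-1/21) - 47704) = (30732 - 5991)*(-1/126 - 47704) = 24741*(-6010705/126) = -16523428045/14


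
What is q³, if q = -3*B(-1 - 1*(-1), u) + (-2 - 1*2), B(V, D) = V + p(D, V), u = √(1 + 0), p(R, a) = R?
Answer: -343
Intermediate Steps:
u = 1 (u = √1 = 1)
B(V, D) = D + V (B(V, D) = V + D = D + V)
q = -7 (q = -3*(1 + (-1 - 1*(-1))) + (-2 - 1*2) = -3*(1 + (-1 + 1)) + (-2 - 2) = -3*(1 + 0) - 4 = -3*1 - 4 = -3 - 4 = -7)
q³ = (-7)³ = -343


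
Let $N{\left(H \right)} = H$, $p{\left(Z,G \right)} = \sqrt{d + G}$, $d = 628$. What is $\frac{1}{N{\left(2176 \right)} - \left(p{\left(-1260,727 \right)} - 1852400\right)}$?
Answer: $\frac{1854576}{3439452138421} + \frac{\sqrt{1355}}{3439452138421} \approx 5.3922 \cdot 10^{-7}$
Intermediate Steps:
$p{\left(Z,G \right)} = \sqrt{628 + G}$
$\frac{1}{N{\left(2176 \right)} - \left(p{\left(-1260,727 \right)} - 1852400\right)} = \frac{1}{2176 - \left(\sqrt{628 + 727} - 1852400\right)} = \frac{1}{2176 - \left(\sqrt{1355} - 1852400\right)} = \frac{1}{2176 - \left(-1852400 + \sqrt{1355}\right)} = \frac{1}{2176 + \left(1852400 - \sqrt{1355}\right)} = \frac{1}{1854576 - \sqrt{1355}}$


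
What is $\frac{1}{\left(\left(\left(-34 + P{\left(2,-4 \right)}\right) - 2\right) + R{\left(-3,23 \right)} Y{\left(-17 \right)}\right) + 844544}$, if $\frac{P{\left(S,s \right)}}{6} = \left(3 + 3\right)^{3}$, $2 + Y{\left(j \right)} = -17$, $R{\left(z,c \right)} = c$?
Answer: $\frac{1}{845367} \approx 1.1829 \cdot 10^{-6}$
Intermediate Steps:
$Y{\left(j \right)} = -19$ ($Y{\left(j \right)} = -2 - 17 = -19$)
$P{\left(S,s \right)} = 1296$ ($P{\left(S,s \right)} = 6 \left(3 + 3\right)^{3} = 6 \cdot 6^{3} = 6 \cdot 216 = 1296$)
$\frac{1}{\left(\left(\left(-34 + P{\left(2,-4 \right)}\right) - 2\right) + R{\left(-3,23 \right)} Y{\left(-17 \right)}\right) + 844544} = \frac{1}{\left(\left(\left(-34 + 1296\right) - 2\right) + 23 \left(-19\right)\right) + 844544} = \frac{1}{\left(\left(1262 - 2\right) - 437\right) + 844544} = \frac{1}{\left(1260 - 437\right) + 844544} = \frac{1}{823 + 844544} = \frac{1}{845367}$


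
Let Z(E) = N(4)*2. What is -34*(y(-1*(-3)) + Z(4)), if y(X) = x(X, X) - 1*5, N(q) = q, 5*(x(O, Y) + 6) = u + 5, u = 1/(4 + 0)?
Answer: 663/10 ≈ 66.300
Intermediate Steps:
u = 1/4 ≈ 0.25000
x(O, Y) = -99/20 (x(O, Y) = -6 + (1/4 + 5)/5 = -6 + (1/5)*(21/4) = -6 + 21/20 = -99/20)
Z(E) = 8 (Z(E) = 4*2 = 8)
y(X) = -199/20 (y(X) = -99/20 - 1*5 = -99/20 - 5 = -199/20)
-34*(y(-1*(-3)) + Z(4)) = -34*(-199/20 + 8) = -34*(-39/20) = 663/10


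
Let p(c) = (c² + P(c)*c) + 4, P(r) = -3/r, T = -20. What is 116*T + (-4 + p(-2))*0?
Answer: -2320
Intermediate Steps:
p(c) = 1 + c² (p(c) = (c² + (-3/c)*c) + 4 = (c² - 3) + 4 = (-3 + c²) + 4 = 1 + c²)
116*T + (-4 + p(-2))*0 = 116*(-20) + (-4 + (1 + (-2)²))*0 = -2320 + (-4 + (1 + 4))*0 = -2320 + (-4 + 5)*0 = -2320 + 1*0 = -2320 + 0 = -2320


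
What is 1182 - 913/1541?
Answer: 1820549/1541 ≈ 1181.4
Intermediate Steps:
1182 - 913/1541 = 1820549/1541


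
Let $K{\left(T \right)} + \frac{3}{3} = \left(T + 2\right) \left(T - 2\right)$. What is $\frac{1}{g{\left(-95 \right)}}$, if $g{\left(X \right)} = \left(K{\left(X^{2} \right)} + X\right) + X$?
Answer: $\frac{1}{81450430} \approx 1.2277 \cdot 10^{-8}$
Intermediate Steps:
$K{\left(T \right)} = -1 + \left(-2 + T\right) \left(2 + T\right)$ ($K{\left(T \right)} = -1 + \left(T + 2\right) \left(T - 2\right) = -1 + \left(2 + T\right) \left(-2 + T\right) = -1 + \left(-2 + T\right) \left(2 + T\right)$)
$g{\left(X \right)} = -5 + X^{4} + 2 X$ ($g{\left(X \right)} = \left(\left(-5 + \left(X^{2}\right)^{2}\right) + X\right) + X = \left(\left(-5 + X^{4}\right) + X\right) + X = \left(-5 + X + X^{4}\right) + X = -5 + X^{4} + 2 X$)
$\frac{1}{g{\left(-95 \right)}} = \frac{1}{-5 + \left(-95\right)^{4} + 2 \left(-95\right)} = \frac{1}{-5 + 81450625 - 190} = \frac{1}{81450430}$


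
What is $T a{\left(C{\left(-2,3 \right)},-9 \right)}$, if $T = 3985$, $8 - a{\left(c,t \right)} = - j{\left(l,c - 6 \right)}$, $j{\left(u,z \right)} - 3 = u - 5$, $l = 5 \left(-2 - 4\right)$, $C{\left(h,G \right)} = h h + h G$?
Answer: $-95640$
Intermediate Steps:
$C{\left(h,G \right)} = h^{2} + G h$
$l = -30$ ($l = 5 \left(-6\right) = -30$)
$j{\left(u,z \right)} = -2 + u$ ($j{\left(u,z \right)} = 3 + \left(u - 5\right) = 3 + \left(-5 + u\right) = -2 + u$)
$a{\left(c,t \right)} = -24$ ($a{\left(c,t \right)} = 8 - - (-2 - 30) = 8 - \left(-1\right) \left(-32\right) = 8 - 32 = -24$)
$T a{\left(C{\left(-2,3 \right)},-9 \right)} = 3985 \left(-24\right) = -95640$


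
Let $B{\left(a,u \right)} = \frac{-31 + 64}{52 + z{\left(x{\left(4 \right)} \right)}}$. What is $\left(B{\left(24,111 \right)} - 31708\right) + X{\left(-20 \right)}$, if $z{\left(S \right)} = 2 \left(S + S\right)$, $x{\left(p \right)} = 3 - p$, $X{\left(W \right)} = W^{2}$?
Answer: $- \frac{500917}{16} \approx -31307.0$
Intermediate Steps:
$z{\left(S \right)} = 4 S$ ($z{\left(S \right)} = 2 \cdot 2 S = 4 S$)
$B{\left(a,u \right)} = \frac{11}{16}$ ($B{\left(a,u \right)} = \frac{-31 + 64}{52 + 4 \left(3 - 4\right)} = \frac{33}{52 + 4 \left(3 - 4\right)} = \frac{33}{52 + 4 \left(-1\right)} = \frac{33}{52 - 4} = \frac{33}{48} = 33 \cdot \frac{1}{48} = \frac{11}{16}$)
$\left(B{\left(24,111 \right)} - 31708\right) + X{\left(-20 \right)} = \left(\frac{11}{16} - 31708\right) + \left(-20\right)^{2} = - \frac{507317}{16} + 400 = - \frac{500917}{16}$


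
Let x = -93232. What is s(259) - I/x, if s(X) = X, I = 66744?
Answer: 3026729/11654 ≈ 259.72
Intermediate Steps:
s(259) - I/x = 259 - 66744/(-93232) = 259 - 66744*(-1)/93232 = 259 - 1*(-8343/11654) = 259 + 8343/11654 = 3026729/11654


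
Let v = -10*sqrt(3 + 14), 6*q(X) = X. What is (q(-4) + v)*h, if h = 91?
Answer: -182/3 - 910*sqrt(17) ≈ -3812.7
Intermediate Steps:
q(X) = X/6
v = -10*sqrt(17) ≈ -41.231
(q(-4) + v)*h = ((1/6)*(-4) - 10*sqrt(17))*91 = (-2/3 - 10*sqrt(17))*91 = -182/3 - 910*sqrt(17)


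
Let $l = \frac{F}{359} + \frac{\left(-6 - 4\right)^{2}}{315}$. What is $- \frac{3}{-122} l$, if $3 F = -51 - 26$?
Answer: $\frac{5563}{919758} \approx 0.0060483$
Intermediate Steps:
$F = - \frac{77}{3}$ ($F = \frac{-51 - 26}{3} = \frac{1}{3} \left(-77\right) = - \frac{77}{3} \approx -25.667$)
$l = \frac{5563}{22617}$ ($l = - \frac{77}{3 \cdot 359} + \frac{\left(-6 - 4\right)^{2}}{315} = \left(- \frac{77}{3}\right) \frac{1}{359} + \left(-10\right)^{2} \cdot \frac{1}{315} = - \frac{77}{1077} + 100 \cdot \frac{1}{315} = - \frac{77}{1077} + \frac{20}{63} = \frac{5563}{22617} \approx 0.24597$)
$- \frac{3}{-122} l = - \frac{3}{-122} \cdot \frac{5563}{22617} = \left(-3\right) \left(- \frac{1}{122}\right) \frac{5563}{22617} = \frac{3}{122} \cdot \frac{5563}{22617} = \frac{5563}{919758}$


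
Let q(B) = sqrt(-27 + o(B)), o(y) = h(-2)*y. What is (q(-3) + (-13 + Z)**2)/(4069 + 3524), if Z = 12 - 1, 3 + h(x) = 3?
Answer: 4/7593 + I*sqrt(3)/2531 ≈ 0.0005268 + 0.00068433*I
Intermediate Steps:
h(x) = 0 (h(x) = -3 + 3 = 0)
Z = 11
o(y) = 0 (o(y) = 0*y = 0)
q(B) = 3*I*sqrt(3) (q(B) = sqrt(-27 + 0) = sqrt(-27) = 3*I*sqrt(3))
(q(-3) + (-13 + Z)**2)/(4069 + 3524) = (3*I*sqrt(3) + (-13 + 11)**2)/(4069 + 3524) = (3*I*sqrt(3) + (-2)**2)/7593 = (3*I*sqrt(3) + 4)*(1/7593) = (4 + 3*I*sqrt(3))*(1/7593) = 4/7593 + I*sqrt(3)/2531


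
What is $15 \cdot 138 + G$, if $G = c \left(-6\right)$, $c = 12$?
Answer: $1998$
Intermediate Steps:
$G = -72$ ($G = 12 \left(-6\right) = -72$)
$15 \cdot 138 + G = 15 \cdot 138 - 72 = 2070 - 72 = 1998$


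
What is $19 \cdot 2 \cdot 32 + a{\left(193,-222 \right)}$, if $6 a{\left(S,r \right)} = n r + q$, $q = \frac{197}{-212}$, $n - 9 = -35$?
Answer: $\frac{2770219}{1272} \approx 2177.8$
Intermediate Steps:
$n = -26$ ($n = 9 - 35 = -26$)
$q = - \frac{197}{212}$ ($q = 197 \left(- \frac{1}{212}\right) = - \frac{197}{212} \approx -0.92924$)
$a{\left(S,r \right)} = - \frac{197}{1272} - \frac{13 r}{3}$ ($a{\left(S,r \right)} = \frac{- 26 r - \frac{197}{212}}{6} = \frac{- \frac{197}{212} - 26 r}{6} = - \frac{197}{1272} - \frac{13 r}{3}$)
$19 \cdot 2 \cdot 32 + a{\left(193,-222 \right)} = 19 \cdot 2 \cdot 32 - - \frac{1223467}{1272} = 38 \cdot 32 + \left(- \frac{197}{1272} + 962\right) = 1216 + \frac{1223467}{1272} = \frac{2770219}{1272}$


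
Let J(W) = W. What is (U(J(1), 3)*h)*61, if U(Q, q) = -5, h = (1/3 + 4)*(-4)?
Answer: 15860/3 ≈ 5286.7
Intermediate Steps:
h = -52/3 (h = (⅓ + 4)*(-4) = (13/3)*(-4) = -52/3 ≈ -17.333)
(U(J(1), 3)*h)*61 = -5*(-52/3)*61 = (260/3)*61 = 15860/3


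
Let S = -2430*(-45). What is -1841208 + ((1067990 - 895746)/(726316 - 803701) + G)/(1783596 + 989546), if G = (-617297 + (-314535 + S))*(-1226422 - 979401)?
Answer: -127363387322959747/107299796835 ≈ -1.1870e+6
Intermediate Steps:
S = 109350
G = 1814249712686 (G = (-617297 + (-314535 + 109350))*(-1226422 - 979401) = (-617297 - 205185)*(-2205823) = -822482*(-2205823) = 1814249712686)
-1841208 + ((1067990 - 895746)/(726316 - 803701) + G)/(1783596 + 989546) = -1841208 + ((1067990 - 895746)/(726316 - 803701) + 1814249712686)/(1783596 + 989546) = -1841208 + (172244/(-77385) + 1814249712686)/2773142 = -1841208 + (172244*(-1/77385) + 1814249712686)*(1/2773142) = -1841208 + (-172244/77385 + 1814249712686)*(1/2773142) = -1841208 + (140395714016033866/77385)*(1/2773142) = -1841208 + 70197857008016933/107299796835 = -127363387322959747/107299796835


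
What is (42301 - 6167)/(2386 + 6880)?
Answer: 18067/4633 ≈ 3.8996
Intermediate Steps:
(42301 - 6167)/(2386 + 6880) = 36134/9266 = 36134*(1/9266) = 18067/4633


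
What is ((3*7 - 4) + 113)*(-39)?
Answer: -5070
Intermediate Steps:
((3*7 - 4) + 113)*(-39) = ((21 - 4) + 113)*(-39) = (17 + 113)*(-39) = 130*(-39) = -5070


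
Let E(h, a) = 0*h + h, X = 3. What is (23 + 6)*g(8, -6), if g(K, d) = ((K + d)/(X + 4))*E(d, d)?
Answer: -348/7 ≈ -49.714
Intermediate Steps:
E(h, a) = h (E(h, a) = 0 + h = h)
g(K, d) = d*(K/7 + d/7) (g(K, d) = ((K + d)/(3 + 4))*d = ((K + d)/7)*d = ((K + d)*(⅐))*d = (K/7 + d/7)*d = d*(K/7 + d/7))
(23 + 6)*g(8, -6) = (23 + 6)*((⅐)*(-6)*(8 - 6)) = 29*((⅐)*(-6)*2) = 29*(-12/7) = -348/7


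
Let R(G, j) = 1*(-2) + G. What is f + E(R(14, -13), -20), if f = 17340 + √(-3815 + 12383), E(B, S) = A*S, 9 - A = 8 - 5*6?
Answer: 16720 + 6*√238 ≈ 16813.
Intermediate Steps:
R(G, j) = -2 + G
A = 31 (A = 9 - (8 - 5*6) = 9 - (8 - 30) = 9 - 1*(-22) = 9 + 22 = 31)
E(B, S) = 31*S
f = 17340 + 6*√238 (f = 17340 + √8568 = 17340 + 6*√238 ≈ 17433.)
f + E(R(14, -13), -20) = (17340 + 6*√238) + 31*(-20) = (17340 + 6*√238) - 620 = 16720 + 6*√238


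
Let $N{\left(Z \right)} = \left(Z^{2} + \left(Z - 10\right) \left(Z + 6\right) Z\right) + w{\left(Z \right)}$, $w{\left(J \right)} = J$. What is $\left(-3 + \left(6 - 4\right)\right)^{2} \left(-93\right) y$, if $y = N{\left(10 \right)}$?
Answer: $-10230$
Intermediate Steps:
$N{\left(Z \right)} = Z + Z^{2} + Z \left(-10 + Z\right) \left(6 + Z\right)$ ($N{\left(Z \right)} = \left(Z^{2} + \left(Z - 10\right) \left(Z + 6\right) Z\right) + Z = \left(Z^{2} + \left(-10 + Z\right) \left(6 + Z\right) Z\right) + Z = \left(Z^{2} + Z \left(-10 + Z\right) \left(6 + Z\right)\right) + Z = Z + Z^{2} + Z \left(-10 + Z\right) \left(6 + Z\right)$)
$y = 110$ ($y = 10 \left(-59 + 10^{2} - 30\right) = 10 \left(-59 + 100 - 30\right) = 10 \cdot 11 = 110$)
$\left(-3 + \left(6 - 4\right)\right)^{2} \left(-93\right) y = \left(-3 + \left(6 - 4\right)\right)^{2} \left(-93\right) 110 = \left(-3 + 2\right)^{2} \left(-93\right) 110 = \left(-1\right)^{2} \left(-93\right) 110 = 1 \left(-93\right) 110 = \left(-93\right) 110 = -10230$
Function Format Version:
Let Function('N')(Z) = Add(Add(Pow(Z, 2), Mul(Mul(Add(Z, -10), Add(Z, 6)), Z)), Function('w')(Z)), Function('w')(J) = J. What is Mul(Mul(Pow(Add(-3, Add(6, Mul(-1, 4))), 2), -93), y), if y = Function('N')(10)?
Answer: -10230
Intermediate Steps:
Function('N')(Z) = Add(Z, Pow(Z, 2), Mul(Z, Add(-10, Z), Add(6, Z))) (Function('N')(Z) = Add(Add(Pow(Z, 2), Mul(Mul(Add(Z, -10), Add(Z, 6)), Z)), Z) = Add(Add(Pow(Z, 2), Mul(Mul(Add(-10, Z), Add(6, Z)), Z)), Z) = Add(Add(Pow(Z, 2), Mul(Z, Add(-10, Z), Add(6, Z))), Z) = Add(Z, Pow(Z, 2), Mul(Z, Add(-10, Z), Add(6, Z))))
y = 110 (y = Mul(10, Add(-59, Pow(10, 2), Mul(-3, 10))) = Mul(10, Add(-59, 100, -30)) = Mul(10, 11) = 110)
Mul(Mul(Pow(Add(-3, Add(6, Mul(-1, 4))), 2), -93), y) = Mul(Mul(Pow(Add(-3, Add(6, Mul(-1, 4))), 2), -93), 110) = Mul(Mul(Pow(Add(-3, Add(6, -4)), 2), -93), 110) = Mul(Mul(Pow(Add(-3, 2), 2), -93), 110) = Mul(Mul(Pow(-1, 2), -93), 110) = Mul(Mul(1, -93), 110) = Mul(-93, 110) = -10230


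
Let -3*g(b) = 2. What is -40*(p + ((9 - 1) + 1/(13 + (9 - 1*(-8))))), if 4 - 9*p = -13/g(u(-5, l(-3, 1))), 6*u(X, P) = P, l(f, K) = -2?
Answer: -2272/9 ≈ -252.44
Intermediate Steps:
u(X, P) = P/6
g(b) = -⅔ (g(b) = -⅓*2 = -⅔)
p = -31/18 (p = 4/9 - (-13)/(9*(-⅔)) = 4/9 - (-13)*(-3)/(9*2) = 4/9 - ⅑*39/2 = 4/9 - 13/6 = -31/18 ≈ -1.7222)
-40*(p + ((9 - 1) + 1/(13 + (9 - 1*(-8))))) = -40*(-31/18 + ((9 - 1) + 1/(13 + (9 - 1*(-8))))) = -40*(-31/18 + (8 + 1/(13 + (9 + 8)))) = -40*(-31/18 + (8 + 1/(13 + 17))) = -40*(-31/18 + (8 + 1/30)) = -40*(-31/18 + 241/30) = -40*284/45 = -2272/9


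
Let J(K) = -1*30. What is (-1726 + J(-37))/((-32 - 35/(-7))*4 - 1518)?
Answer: 878/813 ≈ 1.0800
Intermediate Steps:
J(K) = -30
(-1726 + J(-37))/((-32 - 35/(-7))*4 - 1518) = (-1726 - 30)/((-32 - 35/(-7))*4 - 1518) = -1756/((-32 - 35*(-1/7))*4 - 1518) = -1756/((-32 + 5)*4 - 1518) = -1756/(-27*4 - 1518) = -1756/(-108 - 1518) = -1756/(-1626) = -1756*(-1/1626) = 878/813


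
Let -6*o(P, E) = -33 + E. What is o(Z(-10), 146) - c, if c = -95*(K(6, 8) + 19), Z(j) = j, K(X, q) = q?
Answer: 15277/6 ≈ 2546.2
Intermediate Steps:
o(P, E) = 11/2 - E/6 (o(P, E) = -(-33 + E)/6 = 11/2 - E/6)
c = -2565 (c = -95*(8 + 19) = -95*27 = -2565)
o(Z(-10), 146) - c = (11/2 - ⅙*146) - 1*(-2565) = (11/2 - 73/3) + 2565 = -113/6 + 2565 = 15277/6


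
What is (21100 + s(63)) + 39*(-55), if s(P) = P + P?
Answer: 19081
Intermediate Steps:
s(P) = 2*P
(21100 + s(63)) + 39*(-55) = (21100 + 2*63) + 39*(-55) = (21100 + 126) - 2145 = 21226 - 2145 = 19081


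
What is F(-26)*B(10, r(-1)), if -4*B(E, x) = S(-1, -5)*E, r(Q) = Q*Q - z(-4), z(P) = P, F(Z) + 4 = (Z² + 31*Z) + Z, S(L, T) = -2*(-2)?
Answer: 1600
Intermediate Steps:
S(L, T) = 4
F(Z) = -4 + Z² + 32*Z (F(Z) = -4 + ((Z² + 31*Z) + Z) = -4 + (Z² + 32*Z) = -4 + Z² + 32*Z)
r(Q) = 4 + Q² (r(Q) = Q*Q - 1*(-4) = Q² + 4 = 4 + Q²)
B(E, x) = -E
F(-26)*B(10, r(-1)) = (-4 + (-26)² + 32*(-26))*(-1*10) = (-4 + 676 - 832)*(-10) = -160*(-10) = 1600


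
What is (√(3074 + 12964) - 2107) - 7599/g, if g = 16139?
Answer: -34012472/16139 + 27*√22 ≈ -1980.8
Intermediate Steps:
(√(3074 + 12964) - 2107) - 7599/g = (√(3074 + 12964) - 2107) - 7599/16139 = (√16038 - 2107) - 7599*1/16139 = (27*√22 - 2107) - 7599/16139 = (-2107 + 27*√22) - 7599/16139 = -34012472/16139 + 27*√22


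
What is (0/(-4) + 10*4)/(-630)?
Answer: -4/63 ≈ -0.063492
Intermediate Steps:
(0/(-4) + 10*4)/(-630) = (0*(-¼) + 40)*(-1/630) = (0 + 40)*(-1/630) = 40*(-1/630) = -4/63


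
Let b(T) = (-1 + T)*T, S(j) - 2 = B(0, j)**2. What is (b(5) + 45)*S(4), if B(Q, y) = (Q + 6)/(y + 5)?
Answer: 1430/9 ≈ 158.89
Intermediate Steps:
B(Q, y) = (6 + Q)/(5 + y)
S(j) = 2 + 36/(5 + j)**2 (S(j) = 2 + ((6 + 0)/(5 + j))**2 = 2 + (6/(5 + j))**2 = 2 + 36/(5 + j)**2)
b(T) = T*(-1 + T)
(b(5) + 45)*S(4) = (5*(-1 + 5) + 45)*(2 + 36/(5 + 4)**2) = (5*4 + 45)*(2 + 36/9**2) = (20 + 45)*(2 + 36*(1/81)) = 65*(2 + 4/9) = 65*(22/9) = 1430/9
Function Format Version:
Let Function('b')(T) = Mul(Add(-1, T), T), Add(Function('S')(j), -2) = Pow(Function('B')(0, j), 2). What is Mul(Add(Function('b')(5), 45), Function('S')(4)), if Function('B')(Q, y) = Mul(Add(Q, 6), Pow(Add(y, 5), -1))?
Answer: Rational(1430, 9) ≈ 158.89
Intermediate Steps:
Function('B')(Q, y) = Mul(Pow(Add(5, y), -1), Add(6, Q)) (Function('B')(Q, y) = Mul(Add(6, Q), Pow(Add(5, y), -1)) = Mul(Pow(Add(5, y), -1), Add(6, Q)))
Function('S')(j) = Add(2, Mul(36, Pow(Add(5, j), -2))) (Function('S')(j) = Add(2, Pow(Mul(Pow(Add(5, j), -1), Add(6, 0)), 2)) = Add(2, Pow(Mul(Pow(Add(5, j), -1), 6), 2)) = Add(2, Pow(Mul(6, Pow(Add(5, j), -1)), 2)) = Add(2, Mul(36, Pow(Add(5, j), -2))))
Function('b')(T) = Mul(T, Add(-1, T))
Mul(Add(Function('b')(5), 45), Function('S')(4)) = Mul(Add(Mul(5, Add(-1, 5)), 45), Add(2, Mul(36, Pow(Add(5, 4), -2)))) = Mul(Add(Mul(5, 4), 45), Add(2, Mul(36, Pow(9, -2)))) = Mul(Add(20, 45), Add(2, Mul(36, Rational(1, 81)))) = Mul(65, Add(2, Rational(4, 9))) = Mul(65, Rational(22, 9)) = Rational(1430, 9)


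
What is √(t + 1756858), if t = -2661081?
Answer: I*√904223 ≈ 950.91*I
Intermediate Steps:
√(t + 1756858) = √(-2661081 + 1756858) = √(-904223) = I*√904223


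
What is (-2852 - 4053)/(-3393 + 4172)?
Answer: -6905/779 ≈ -8.8639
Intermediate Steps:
(-2852 - 4053)/(-3393 + 4172) = -6905/779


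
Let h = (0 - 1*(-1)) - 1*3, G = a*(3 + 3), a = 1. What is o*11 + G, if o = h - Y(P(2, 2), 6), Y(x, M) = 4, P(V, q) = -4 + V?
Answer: -60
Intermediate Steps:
G = 6 (G = 1*(3 + 3) = 1*6 = 6)
h = -2 (h = (0 + 1) - 3 = 1 - 3 = -2)
o = -6 (o = -2 - 1*4 = -2 - 4 = -6)
o*11 + G = -6*11 + 6 = -66 + 6 = -60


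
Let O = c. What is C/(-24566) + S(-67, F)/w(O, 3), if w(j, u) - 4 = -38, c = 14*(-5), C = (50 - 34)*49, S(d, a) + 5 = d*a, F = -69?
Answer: -28368111/208811 ≈ -135.86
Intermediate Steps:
S(d, a) = -5 + a*d (S(d, a) = -5 + d*a = -5 + a*d)
C = 784 (C = 16*49 = 784)
c = -70
O = -70
w(j, u) = -34 (w(j, u) = 4 - 38 = -34)
C/(-24566) + S(-67, F)/w(O, 3) = 784/(-24566) + (-5 - 69*(-67))/(-34) = 784*(-1/24566) + (-5 + 4623)*(-1/34) = -392/12283 + 4618*(-1/34) = -392/12283 - 2309/17 = -28368111/208811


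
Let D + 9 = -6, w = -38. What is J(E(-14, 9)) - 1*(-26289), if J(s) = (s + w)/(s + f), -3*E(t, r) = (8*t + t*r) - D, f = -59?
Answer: 1209403/46 ≈ 26291.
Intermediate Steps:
D = -15 (D = -9 - 6 = -15)
E(t, r) = -5 - 8*t/3 - r*t/3 (E(t, r) = -((8*t + t*r) - 1*(-15))/3 = -((8*t + r*t) + 15)/3 = -(15 + 8*t + r*t)/3 = -5 - 8*t/3 - r*t/3)
J(s) = (-38 + s)/(-59 + s) (J(s) = (s - 38)/(s - 59) = (-38 + s)/(-59 + s))
J(E(-14, 9)) - 1*(-26289) = (-38 + (-5 - 8/3*(-14) - 1/3*9*(-14)))/(-59 + (-5 - 8/3*(-14) - 1/3*9*(-14))) - 1*(-26289) = (-38 + (-5 + 112/3 + 42))/(-59 + (-5 + 112/3 + 42)) + 26289 = (-38 + 223/3)/(-59 + 223/3) + 26289 = (109/3)/(46/3) + 26289 = (3/46)*(109/3) + 26289 = 109/46 + 26289 = 1209403/46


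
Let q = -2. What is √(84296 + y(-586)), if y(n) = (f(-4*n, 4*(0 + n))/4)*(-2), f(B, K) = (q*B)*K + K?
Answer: 2*I*√1352217 ≈ 2325.7*I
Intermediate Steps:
f(B, K) = K - 2*B*K (f(B, K) = (-2*B)*K + K = -2*B*K + K = K - 2*B*K)
y(n) = -2*n*(1 + 8*n) (y(n) = (((4*(0 + n))*(1 - (-8)*n))/4)*(-2) = (((4*n)*(1 + 8*n))*(¼))*(-2) = ((4*n*(1 + 8*n))*(¼))*(-2) = (n*(1 + 8*n))*(-2) = -2*n*(1 + 8*n))
√(84296 + y(-586)) = √(84296 - 2*(-586)*(1 + 8*(-586))) = √(84296 - 2*(-586)*(1 - 4688)) = √(84296 - 2*(-586)*(-4687)) = √(84296 - 5493164) = √(-5408868) = 2*I*√1352217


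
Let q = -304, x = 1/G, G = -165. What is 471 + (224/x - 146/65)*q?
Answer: 730404599/65 ≈ 1.1237e+7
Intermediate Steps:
x = -1/165 (x = 1/(-165) = -1/165 ≈ -0.0060606)
471 + (224/x - 146/65)*q = 471 + (224/(-1/165) - 146/65)*(-304) = 471 + (224*(-165) - 146*1/65)*(-304) = 471 + (-36960 - 146/65)*(-304) = 471 - 2402546/65*(-304) = 471 + 730373984/65 = 730404599/65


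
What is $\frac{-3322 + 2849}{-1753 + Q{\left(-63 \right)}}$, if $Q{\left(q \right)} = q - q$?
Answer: $\frac{473}{1753} \approx 0.26982$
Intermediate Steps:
$Q{\left(q \right)} = 0$
$\frac{-3322 + 2849}{-1753 + Q{\left(-63 \right)}} = \frac{-3322 + 2849}{-1753 + 0} = - \frac{473}{-1753} = \left(-473\right) \left(- \frac{1}{1753}\right) = \frac{473}{1753}$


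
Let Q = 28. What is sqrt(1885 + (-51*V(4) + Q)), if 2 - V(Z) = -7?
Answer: sqrt(1454) ≈ 38.131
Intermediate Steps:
V(Z) = 9 (V(Z) = 2 - 1*(-7) = 2 + 7 = 9)
sqrt(1885 + (-51*V(4) + Q)) = sqrt(1885 + (-51*9 + 28)) = sqrt(1885 + (-459 + 28)) = sqrt(1885 - 431) = sqrt(1454)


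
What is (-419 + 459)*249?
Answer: 9960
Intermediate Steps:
(-419 + 459)*249 = 40*249 = 9960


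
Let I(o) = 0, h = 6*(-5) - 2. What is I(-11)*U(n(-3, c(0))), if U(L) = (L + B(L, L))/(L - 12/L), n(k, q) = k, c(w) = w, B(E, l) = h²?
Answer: 0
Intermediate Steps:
h = -32 (h = -30 - 2 = -32)
B(E, l) = 1024 (B(E, l) = (-32)² = 1024)
U(L) = (1024 + L)/(L - 12/L) (U(L) = (L + 1024)/(L - 12/L) = (1024 + L)/(L - 12/L))
I(-11)*U(n(-3, c(0))) = 0*(-3*(1024 - 3)/(-12 + (-3)²)) = 0*(-3*1021/(-12 + 9)) = 0*(-3*1021/(-3)) = 0*(-3*(-⅓)*1021) = 0*1021 = 0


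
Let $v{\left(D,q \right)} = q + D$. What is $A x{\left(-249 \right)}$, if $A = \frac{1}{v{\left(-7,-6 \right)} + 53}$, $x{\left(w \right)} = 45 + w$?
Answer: $- \frac{51}{10} \approx -5.1$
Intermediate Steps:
$v{\left(D,q \right)} = D + q$
$A = \frac{1}{40}$ ($A = \frac{1}{\left(-7 - 6\right) + 53} = \frac{1}{-13 + 53} = \frac{1}{40} \approx 0.025$)
$A x{\left(-249 \right)} = \frac{45 - 249}{40} = \frac{1}{40} \left(-204\right) = - \frac{51}{10}$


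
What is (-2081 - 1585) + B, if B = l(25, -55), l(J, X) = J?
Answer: -3641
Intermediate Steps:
B = 25
(-2081 - 1585) + B = (-2081 - 1585) + 25 = -3666 + 25 = -3641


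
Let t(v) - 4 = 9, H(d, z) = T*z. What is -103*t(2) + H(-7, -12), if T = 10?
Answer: -1459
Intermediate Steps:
H(d, z) = 10*z
t(v) = 13 (t(v) = 4 + 9 = 13)
-103*t(2) + H(-7, -12) = -103*13 + 10*(-12) = -1339 - 120 = -1459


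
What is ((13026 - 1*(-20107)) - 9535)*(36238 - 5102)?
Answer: 734747328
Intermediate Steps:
((13026 - 1*(-20107)) - 9535)*(36238 - 5102) = ((13026 + 20107) - 9535)*31136 = (33133 - 9535)*31136 = 23598*31136 = 734747328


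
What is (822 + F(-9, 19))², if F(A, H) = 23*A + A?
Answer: 367236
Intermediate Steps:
F(A, H) = 24*A
(822 + F(-9, 19))² = (822 + 24*(-9))² = (822 - 216)² = 606² = 367236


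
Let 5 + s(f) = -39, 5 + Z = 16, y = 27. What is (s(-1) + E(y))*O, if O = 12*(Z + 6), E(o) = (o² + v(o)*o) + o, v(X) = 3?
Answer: 161772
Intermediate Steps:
Z = 11 (Z = -5 + 16 = 11)
s(f) = -44 (s(f) = -5 - 39 = -44)
E(o) = o² + 4*o (E(o) = (o² + 3*o) + o = o² + 4*o)
O = 204 (O = 12*(11 + 6) = 12*17 = 204)
(s(-1) + E(y))*O = (-44 + 27*(4 + 27))*204 = (-44 + 27*31)*204 = (-44 + 837)*204 = 793*204 = 161772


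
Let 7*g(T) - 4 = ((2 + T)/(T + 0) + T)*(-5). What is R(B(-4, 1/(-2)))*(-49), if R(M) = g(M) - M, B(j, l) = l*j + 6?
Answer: 2751/4 ≈ 687.75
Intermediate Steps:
B(j, l) = 6 + j*l (B(j, l) = j*l + 6 = 6 + j*l)
g(T) = 4/7 - 5*T/7 - 5*(2 + T)/(7*T) (g(T) = 4/7 + (((2 + T)/(T + 0) + T)*(-5))/7 = 4/7 + (((2 + T)/T + T)*(-5))/7 = 4/7 + ((T + (2 + T)/T)*(-5))/7 = 4/7 + (-5*T - 5*(2 + T)/T)/7 = 4/7 + (-5*T/7 - 5*(2 + T)/(7*T)) = 4/7 - 5*T/7 - 5*(2 + T)/(7*T))
R(M) = -M + (-10 - M*(1 + 5*M))/(7*M) (R(M) = (-10 - M*(1 + 5*M))/(7*M) - M = -M + (-10 - M*(1 + 5*M))/(7*M))
R(B(-4, 1/(-2)))*(-49) = ((-10 - (6 - 4/(-2)) - 12*(6 - 4/(-2))²)/(7*(6 - 4/(-2))))*(-49) = ((-10 - (6 - 4*(-½)) - 12*(6 - 4*(-½))²)/(7*(6 - 4*(-½))))*(-49) = ((-10 - (6 + 2) - 12*(6 + 2)²)/(7*(6 + 2)))*(-49) = ((⅐)*(-10 - 1*8 - 12*8²)/8)*(-49) = ((⅐)*(⅛)*(-10 - 8 - 12*64))*(-49) = ((⅐)*(⅛)*(-10 - 8 - 768))*(-49) = ((⅐)*(⅛)*(-786))*(-49) = -393/28*(-49) = 2751/4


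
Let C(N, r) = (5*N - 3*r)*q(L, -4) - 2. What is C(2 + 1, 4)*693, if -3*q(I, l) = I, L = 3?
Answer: -3465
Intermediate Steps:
q(I, l) = -I/3
C(N, r) = -2 - 5*N + 3*r (C(N, r) = (5*N - 3*r)*(-⅓*3) - 2 = (-3*r + 5*N)*(-1) - 2 = (-5*N + 3*r) - 2 = -2 - 5*N + 3*r)
C(2 + 1, 4)*693 = (-2 - 5*(2 + 1) + 3*4)*693 = (-2 - 5*3 + 12)*693 = (-2 - 15 + 12)*693 = -5*693 = -3465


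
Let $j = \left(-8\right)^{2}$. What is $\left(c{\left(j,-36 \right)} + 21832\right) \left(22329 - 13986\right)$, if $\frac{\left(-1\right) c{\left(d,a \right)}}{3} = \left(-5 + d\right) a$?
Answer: $235305972$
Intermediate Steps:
$j = 64$
$c{\left(d,a \right)} = - 3 a \left(-5 + d\right)$ ($c{\left(d,a \right)} = - 3 \left(-5 + d\right) a = - 3 a \left(-5 + d\right)$)
$\left(c{\left(j,-36 \right)} + 21832\right) \left(22329 - 13986\right) = \left(3 \left(-36\right) \left(5 - 64\right) + 21832\right) \left(22329 - 13986\right) = \left(3 \left(-36\right) \left(5 - 64\right) + 21832\right) 8343 = \left(3 \left(-36\right) \left(-59\right) + 21832\right) 8343 = \left(6372 + 21832\right) 8343 = 28204 \cdot 8343 = 235305972$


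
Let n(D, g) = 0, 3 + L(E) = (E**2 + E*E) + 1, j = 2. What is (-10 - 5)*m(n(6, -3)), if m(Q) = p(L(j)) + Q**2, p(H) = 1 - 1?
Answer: 0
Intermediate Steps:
L(E) = -2 + 2*E**2 (L(E) = -3 + ((E**2 + E*E) + 1) = -3 + ((E**2 + E**2) + 1) = -3 + (2*E**2 + 1) = -3 + (1 + 2*E**2) = -2 + 2*E**2)
p(H) = 0
m(Q) = Q**2 (m(Q) = 0 + Q**2 = Q**2)
(-10 - 5)*m(n(6, -3)) = (-10 - 5)*0**2 = -15*0 = 0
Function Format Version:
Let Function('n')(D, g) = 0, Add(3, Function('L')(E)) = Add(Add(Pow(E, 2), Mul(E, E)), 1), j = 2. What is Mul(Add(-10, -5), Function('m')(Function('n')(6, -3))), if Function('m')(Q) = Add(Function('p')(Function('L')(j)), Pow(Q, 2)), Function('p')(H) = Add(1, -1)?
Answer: 0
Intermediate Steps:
Function('L')(E) = Add(-2, Mul(2, Pow(E, 2))) (Function('L')(E) = Add(-3, Add(Add(Pow(E, 2), Mul(E, E)), 1)) = Add(-3, Add(Add(Pow(E, 2), Pow(E, 2)), 1)) = Add(-3, Add(Mul(2, Pow(E, 2)), 1)) = Add(-3, Add(1, Mul(2, Pow(E, 2)))) = Add(-2, Mul(2, Pow(E, 2))))
Function('p')(H) = 0
Function('m')(Q) = Pow(Q, 2) (Function('m')(Q) = Add(0, Pow(Q, 2)) = Pow(Q, 2))
Mul(Add(-10, -5), Function('m')(Function('n')(6, -3))) = Mul(Add(-10, -5), Pow(0, 2)) = Mul(-15, 0) = 0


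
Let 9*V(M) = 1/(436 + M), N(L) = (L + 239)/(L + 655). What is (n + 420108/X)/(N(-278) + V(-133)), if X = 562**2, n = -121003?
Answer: 94448953986381/80461259 ≈ 1.1738e+6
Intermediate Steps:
X = 315844
N(L) = (239 + L)/(655 + L)
V(M) = 1/(9*(436 + M))
(n + 420108/X)/(N(-278) + V(-133)) = (-121003 + 420108/315844)/((239 - 278)/(655 - 278) + 1/(9*(436 - 133))) = (-121003 + 420108*(1/315844))/(-39/377 + (1/9)/303) = (-121003 + 105027/78961)/((1/377)*(-39) + (1/9)*(1/303)) = -9554412856/(78961*(-3/29 + 1/2727)) = -9554412856/(78961*(-8152/79083)) = -9554412856/78961*(-79083/8152) = 94448953986381/80461259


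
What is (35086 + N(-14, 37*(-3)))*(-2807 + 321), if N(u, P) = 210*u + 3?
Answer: -79922414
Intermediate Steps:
N(u, P) = 3 + 210*u
(35086 + N(-14, 37*(-3)))*(-2807 + 321) = (35086 + (3 + 210*(-14)))*(-2807 + 321) = (35086 + (3 - 2940))*(-2486) = (35086 - 2937)*(-2486) = 32149*(-2486) = -79922414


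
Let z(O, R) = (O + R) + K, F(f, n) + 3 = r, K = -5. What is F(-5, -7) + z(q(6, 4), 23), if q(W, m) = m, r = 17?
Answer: 36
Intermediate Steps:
F(f, n) = 14 (F(f, n) = -3 + 17 = 14)
z(O, R) = -5 + O + R (z(O, R) = (O + R) - 5 = -5 + O + R)
F(-5, -7) + z(q(6, 4), 23) = 14 + (-5 + 4 + 23) = 14 + 22 = 36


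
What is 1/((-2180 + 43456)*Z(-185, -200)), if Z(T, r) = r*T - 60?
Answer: 1/1524735440 ≈ 6.5585e-10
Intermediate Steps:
Z(T, r) = -60 + T*r (Z(T, r) = T*r - 60 = -60 + T*r)
1/((-2180 + 43456)*Z(-185, -200)) = 1/((-2180 + 43456)*(-60 - 185*(-200))) = 1/(41276*(-60 + 37000)) = (1/41276)/36940 = (1/41276)*(1/36940) = 1/1524735440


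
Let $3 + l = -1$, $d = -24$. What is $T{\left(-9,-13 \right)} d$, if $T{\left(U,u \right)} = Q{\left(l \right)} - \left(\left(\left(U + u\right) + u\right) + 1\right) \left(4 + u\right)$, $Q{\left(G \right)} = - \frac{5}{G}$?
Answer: $7314$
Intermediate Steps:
$l = -4$ ($l = -3 - 1 = -4$)
$T{\left(U,u \right)} = \frac{5}{4} - \left(4 + u\right) \left(1 + U + 2 u\right)$ ($T{\left(U,u \right)} = - \frac{5}{-4} - \left(\left(\left(U + u\right) + u\right) + 1\right) \left(4 + u\right) = \left(-5\right) \left(- \frac{1}{4}\right) - \left(\left(U + 2 u\right) + 1\right) \left(4 + u\right) = \frac{5}{4} - \left(1 + U + 2 u\right) \left(4 + u\right) = \frac{5}{4} - \left(4 + u\right) \left(1 + U + 2 u\right)$)
$T{\left(-9,-13 \right)} d = \left(- \frac{11}{4} - -117 - -36 - 2 \left(-13\right)^{2} - \left(-9\right) \left(-13\right)\right) \left(-24\right) = \left(- \frac{11}{4} + 117 + 36 - 338 - 117\right) \left(-24\right) = \left(- \frac{1219}{4}\right) \left(-24\right) = 7314$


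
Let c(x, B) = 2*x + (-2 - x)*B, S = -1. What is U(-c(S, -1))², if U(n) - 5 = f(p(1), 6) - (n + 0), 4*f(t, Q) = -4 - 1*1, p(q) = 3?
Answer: 121/16 ≈ 7.5625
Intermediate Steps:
f(t, Q) = -5/4 (f(t, Q) = (-4 - 1*1)/4 = (-4 - 1)/4 = (¼)*(-5) = -5/4)
c(x, B) = 2*x + B*(-2 - x)
U(n) = 15/4 - n (U(n) = 5 + (-5/4 - (n + 0)) = 5 + (-5/4 - n) = 15/4 - n)
U(-c(S, -1))² = (15/4 - (-1)*(-2*(-1) + 2*(-1) - 1*(-1)*(-1)))² = (15/4 - (-1)*(2 - 2 - 1))² = (15/4 - (-1)*(-1))² = (15/4 - 1*1)² = (15/4 - 1)² = (11/4)² = 121/16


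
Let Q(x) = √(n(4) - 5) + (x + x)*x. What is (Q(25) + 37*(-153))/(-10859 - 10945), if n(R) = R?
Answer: 4411/21804 - I/21804 ≈ 0.2023 - 4.5863e-5*I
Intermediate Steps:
Q(x) = I + 2*x² (Q(x) = √(4 - 5) + (x + x)*x = √(-1) + (2*x)*x = I + 2*x²)
(Q(25) + 37*(-153))/(-10859 - 10945) = ((I + 2*25²) + 37*(-153))/(-10859 - 10945) = ((I + 2*625) - 5661)/(-21804) = ((I + 1250) - 5661)*(-1/21804) = ((1250 + I) - 5661)*(-1/21804) = (-4411 + I)*(-1/21804) = 4411/21804 - I/21804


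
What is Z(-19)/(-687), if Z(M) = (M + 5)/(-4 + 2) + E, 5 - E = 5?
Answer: -7/687 ≈ -0.010189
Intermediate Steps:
E = 0 (E = 5 - 1*5 = 5 - 5 = 0)
Z(M) = -5/2 - M/2 (Z(M) = (M + 5)/(-4 + 2) + 0 = (5 + M)/(-2) + 0 = (5 + M)*(-½) + 0 = (-5/2 - M/2) + 0 = -5/2 - M/2)
Z(-19)/(-687) = (-5/2 - ½*(-19))/(-687) = (-5/2 + 19/2)*(-1/687) = 7*(-1/687) = -7/687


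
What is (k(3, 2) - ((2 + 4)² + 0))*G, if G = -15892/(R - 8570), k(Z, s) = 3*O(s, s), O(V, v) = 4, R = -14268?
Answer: -190704/11419 ≈ -16.701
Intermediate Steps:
k(Z, s) = 12 (k(Z, s) = 3*4 = 12)
G = 7946/11419 (G = -15892/(-14268 - 8570) = -15892/(-22838) = -15892*(-1/22838) = 7946/11419 ≈ 0.69586)
(k(3, 2) - ((2 + 4)² + 0))*G = (12 - ((2 + 4)² + 0))*(7946/11419) = (12 - (6² + 0))*(7946/11419) = (12 - (36 + 0))*(7946/11419) = (12 - 1*36)*(7946/11419) = (12 - 36)*(7946/11419) = -24*7946/11419 = -190704/11419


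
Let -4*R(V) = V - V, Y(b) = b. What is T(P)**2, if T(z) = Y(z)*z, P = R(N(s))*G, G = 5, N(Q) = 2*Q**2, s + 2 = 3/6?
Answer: 0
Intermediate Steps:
s = -3/2 (s = -2 + 3/6 = -2 + 3*(1/6) = -2 + 1/2 = -3/2 ≈ -1.5000)
R(V) = 0 (R(V) = -(V - V)/4 = -1/4*0 = 0)
P = 0 (P = 0*5 = 0)
T(z) = z**2 (T(z) = z*z = z**2)
T(P)**2 = (0**2)**2 = 0**2 = 0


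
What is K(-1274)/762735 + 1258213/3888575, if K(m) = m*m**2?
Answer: -1607966225788649/593190450525 ≈ -2710.7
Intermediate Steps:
K(m) = m**3
K(-1274)/762735 + 1258213/3888575 = (-1274)**3/762735 + 1258213/3888575 = -2067798824*1/762735 + 1258213*(1/3888575) = -2067798824/762735 + 1258213/3888575 = -1607966225788649/593190450525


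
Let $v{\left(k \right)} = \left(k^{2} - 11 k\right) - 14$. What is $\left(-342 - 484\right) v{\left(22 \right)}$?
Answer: $-188328$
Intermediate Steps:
$v{\left(k \right)} = -14 + k^{2} - 11 k$
$\left(-342 - 484\right) v{\left(22 \right)} = \left(-342 - 484\right) \left(-14 + 22^{2} - 242\right) = - 826 \left(-14 + 484 - 242\right) = \left(-826\right) 228 = -188328$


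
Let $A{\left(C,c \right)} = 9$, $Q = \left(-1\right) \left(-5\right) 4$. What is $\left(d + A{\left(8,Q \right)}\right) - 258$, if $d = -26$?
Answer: $-275$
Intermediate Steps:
$Q = 20$ ($Q = 5 \cdot 4 = 20$)
$\left(d + A{\left(8,Q \right)}\right) - 258 = \left(-26 + 9\right) - 258 = -17 - 258 = -275$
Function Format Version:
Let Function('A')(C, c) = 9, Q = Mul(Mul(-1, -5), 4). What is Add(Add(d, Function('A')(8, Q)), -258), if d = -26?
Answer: -275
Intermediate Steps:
Q = 20 (Q = Mul(5, 4) = 20)
Add(Add(d, Function('A')(8, Q)), -258) = Add(Add(-26, 9), -258) = Add(-17, -258) = -275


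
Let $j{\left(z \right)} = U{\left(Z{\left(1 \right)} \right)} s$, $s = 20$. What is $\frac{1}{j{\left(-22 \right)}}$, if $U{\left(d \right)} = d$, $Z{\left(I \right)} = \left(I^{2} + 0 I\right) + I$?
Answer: $\frac{1}{40} \approx 0.025$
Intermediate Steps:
$Z{\left(I \right)} = I + I^{2}$ ($Z{\left(I \right)} = \left(I^{2} + 0\right) + I = I^{2} + I = I + I^{2}$)
$j{\left(z \right)} = 40$ ($j{\left(z \right)} = 1 \left(1 + 1\right) 20 = 1 \cdot 2 \cdot 20 = 2 \cdot 20 = 40$)
$\frac{1}{j{\left(-22 \right)}} = \frac{1}{40}$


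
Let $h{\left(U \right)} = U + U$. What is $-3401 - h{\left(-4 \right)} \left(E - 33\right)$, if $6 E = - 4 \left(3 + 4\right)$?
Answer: $- \frac{11107}{3} \approx -3702.3$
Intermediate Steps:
$E = - \frac{14}{3}$ ($E = \frac{\left(-4\right) \left(3 + 4\right)}{6} = \frac{\left(-4\right) 7}{6} = \frac{1}{6} \left(-28\right) = - \frac{14}{3} \approx -4.6667$)
$h{\left(U \right)} = 2 U$
$-3401 - h{\left(-4 \right)} \left(E - 33\right) = -3401 - 2 \left(-4\right) \left(- \frac{14}{3} - 33\right) = -3401 - \left(-8\right) \left(- \frac{113}{3}\right) = -3401 - \frac{904}{3} = - \frac{11107}{3}$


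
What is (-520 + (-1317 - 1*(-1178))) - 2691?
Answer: -3350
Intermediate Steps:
(-520 + (-1317 - 1*(-1178))) - 2691 = (-520 + (-1317 + 1178)) - 2691 = (-520 - 139) - 2691 = -659 - 2691 = -3350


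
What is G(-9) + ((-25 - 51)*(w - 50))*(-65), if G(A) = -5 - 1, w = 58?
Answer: 39514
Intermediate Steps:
G(A) = -6
G(-9) + ((-25 - 51)*(w - 50))*(-65) = -6 + ((-25 - 51)*(58 - 50))*(-65) = -6 - 76*8*(-65) = -6 - 608*(-65) = -6 + 39520 = 39514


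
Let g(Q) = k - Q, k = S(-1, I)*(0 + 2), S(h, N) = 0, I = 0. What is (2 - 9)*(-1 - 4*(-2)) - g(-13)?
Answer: -62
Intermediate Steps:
k = 0 (k = 0*(0 + 2) = 0*2 = 0)
g(Q) = -Q (g(Q) = 0 - Q = -Q)
(2 - 9)*(-1 - 4*(-2)) - g(-13) = (2 - 9)*(-1 - 4*(-2)) - (-1)*(-13) = -7*(-1 + 8) - 1*13 = -7*7 - 13 = -49 - 13 = -62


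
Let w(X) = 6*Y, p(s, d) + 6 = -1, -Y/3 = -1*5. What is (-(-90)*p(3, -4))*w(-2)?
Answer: -56700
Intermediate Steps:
Y = 15 (Y = -(-3)*5 = -3*(-5) = 15)
p(s, d) = -7 (p(s, d) = -6 - 1 = -7)
w(X) = 90 (w(X) = 6*15 = 90)
(-(-90)*p(3, -4))*w(-2) = -(-90)*(-7)*90 = -18*35*90 = -630*90 = -56700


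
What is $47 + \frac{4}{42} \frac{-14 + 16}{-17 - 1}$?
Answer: $\frac{8881}{189} \approx 46.989$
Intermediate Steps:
$47 + \frac{4}{42} \frac{-14 + 16}{-17 - 1} = 47 + 4 \cdot \frac{1}{42} \frac{2}{-18} = 47 + \frac{2 \cdot 2 \left(- \frac{1}{18}\right)}{21} = 47 + \frac{2}{21} \left(- \frac{1}{9}\right) = 47 - \frac{2}{189} = \frac{8881}{189}$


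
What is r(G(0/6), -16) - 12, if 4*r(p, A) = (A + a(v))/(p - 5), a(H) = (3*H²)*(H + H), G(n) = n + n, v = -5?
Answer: 263/10 ≈ 26.300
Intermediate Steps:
G(n) = 2*n
a(H) = 6*H³ (a(H) = (3*H²)*(2*H) = 6*H³)
r(p, A) = (-750 + A)/(4*(-5 + p)) (r(p, A) = ((A + 6*(-5)³)/(p - 5))/4 = ((A + 6*(-125))/(-5 + p))/4 = ((A - 750)/(-5 + p))/4 = ((-750 + A)/(-5 + p))/4 = (-750 + A)/(4*(-5 + p)))
r(G(0/6), -16) - 12 = (-750 - 16)/(4*(-5 + 2*(0/6))) - 12 = (¼)*(-766)/(-5 + 2*(0*(⅙))) - 12 = (¼)*(-766)/(-5 + 2*0) - 12 = (¼)*(-766)/(-5 + 0) - 12 = (¼)*(-766)/(-5) - 12 = (¼)*(-⅕)*(-766) - 12 = 383/10 - 12 = 263/10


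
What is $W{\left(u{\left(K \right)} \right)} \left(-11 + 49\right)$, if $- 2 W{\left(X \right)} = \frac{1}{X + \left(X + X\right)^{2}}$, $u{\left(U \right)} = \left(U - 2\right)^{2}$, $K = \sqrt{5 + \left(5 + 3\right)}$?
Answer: $- \frac{38095}{116073} - \frac{10412 \sqrt{13}}{116073} \approx -0.65162$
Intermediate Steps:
$K = \sqrt{13}$ ($K = \sqrt{5 + 8} = \sqrt{13} \approx 3.6056$)
$u{\left(U \right)} = \left(-2 + U\right)^{2}$
$W{\left(X \right)} = - \frac{1}{2 \left(X + 4 X^{2}\right)}$ ($W{\left(X \right)} = - \frac{1}{2 \left(X + \left(X + X\right)^{2}\right)} = - \frac{1}{2 \left(X + \left(2 X\right)^{2}\right)} = - \frac{1}{2 \left(X + 4 X^{2}\right)}$)
$W{\left(u{\left(K \right)} \right)} \left(-11 + 49\right) = - \frac{1}{2 \left(-2 + \sqrt{13}\right)^{2} \left(1 + 4 \left(-2 + \sqrt{13}\right)^{2}\right)} \left(-11 + 49\right) = - \frac{1}{2 \left(-2 + \sqrt{13}\right)^{2} \left(1 + 4 \left(-2 + \sqrt{13}\right)^{2}\right)} 38 = - \frac{1}{2 \left(1 + 4 \left(-2 + \sqrt{13}\right)^{2}\right) \left(-2 + \sqrt{13}\right)^{2}} \cdot 38 = - \frac{19}{\left(1 + 4 \left(-2 + \sqrt{13}\right)^{2}\right) \left(-2 + \sqrt{13}\right)^{2}}$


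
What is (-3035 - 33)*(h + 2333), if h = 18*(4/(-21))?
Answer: -50029876/7 ≈ -7.1471e+6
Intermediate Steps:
h = -24/7 (h = 18*(4*(-1/21)) = 18*(-4/21) = -24/7 ≈ -3.4286)
(-3035 - 33)*(h + 2333) = (-3035 - 33)*(-24/7 + 2333) = -3068*16307/7 = -50029876/7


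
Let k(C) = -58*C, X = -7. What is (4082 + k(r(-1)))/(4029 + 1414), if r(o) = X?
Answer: 4488/5443 ≈ 0.82454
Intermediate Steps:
r(o) = -7
(4082 + k(r(-1)))/(4029 + 1414) = (4082 - 58*(-7))/(4029 + 1414) = (4082 + 406)/5443 = 4488*(1/5443) = 4488/5443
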